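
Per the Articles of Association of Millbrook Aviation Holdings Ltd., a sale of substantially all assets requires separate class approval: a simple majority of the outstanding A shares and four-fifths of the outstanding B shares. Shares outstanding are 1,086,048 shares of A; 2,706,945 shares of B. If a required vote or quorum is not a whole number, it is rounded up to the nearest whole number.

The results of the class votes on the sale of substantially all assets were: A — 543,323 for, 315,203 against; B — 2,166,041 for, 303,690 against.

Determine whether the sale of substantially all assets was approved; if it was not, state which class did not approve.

Approved — every class gave the required vote.

A: a majority of 1086048 is 543025; 543,025 required, 543,323 in favor — approved.
B: 4/5 of 2706945 = 2165556; 2,165,556 required, 2,166,041 in favor — approved.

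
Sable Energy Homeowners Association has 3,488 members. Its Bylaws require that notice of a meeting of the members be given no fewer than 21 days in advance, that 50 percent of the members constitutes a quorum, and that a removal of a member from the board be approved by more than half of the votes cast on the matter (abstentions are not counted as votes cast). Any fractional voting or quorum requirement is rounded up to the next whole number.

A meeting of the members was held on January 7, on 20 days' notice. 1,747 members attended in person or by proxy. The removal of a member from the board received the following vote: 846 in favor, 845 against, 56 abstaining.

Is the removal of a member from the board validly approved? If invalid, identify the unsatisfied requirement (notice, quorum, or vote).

Invalid — notice requirement not satisfied.

Notice: 20 days given; 21 required. Not satisfied.
Quorum: 50% of 3,488 = 1,744; 1,747 present. Satisfied.
Vote: requires a majority of the votes cast (1,747 − 56 abstaining = 1,691); a majority of 1691 is 846, so 846 needed; 846 in favor. Satisfied.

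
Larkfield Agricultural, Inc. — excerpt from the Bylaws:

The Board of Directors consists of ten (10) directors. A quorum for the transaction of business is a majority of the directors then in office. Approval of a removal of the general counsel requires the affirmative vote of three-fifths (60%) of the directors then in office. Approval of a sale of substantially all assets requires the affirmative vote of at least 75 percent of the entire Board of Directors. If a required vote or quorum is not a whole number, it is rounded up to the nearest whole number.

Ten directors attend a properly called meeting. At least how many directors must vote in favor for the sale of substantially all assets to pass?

The sale of substantially all assets requires three-fourths of the entire Board of Directors (10).
3/4 of 10 = 7.50, rounded up to 8.

8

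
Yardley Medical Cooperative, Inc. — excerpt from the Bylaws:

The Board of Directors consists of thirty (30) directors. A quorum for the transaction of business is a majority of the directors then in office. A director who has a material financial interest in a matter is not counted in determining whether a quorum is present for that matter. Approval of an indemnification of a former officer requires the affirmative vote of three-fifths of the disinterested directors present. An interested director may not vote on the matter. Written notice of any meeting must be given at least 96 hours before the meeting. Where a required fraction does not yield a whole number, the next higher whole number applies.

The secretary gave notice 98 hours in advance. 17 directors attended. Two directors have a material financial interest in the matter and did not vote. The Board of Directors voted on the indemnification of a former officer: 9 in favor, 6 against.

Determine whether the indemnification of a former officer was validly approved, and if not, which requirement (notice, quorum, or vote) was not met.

Notice: 98 hours given; 96 required (98 ≥ 96). Satisfied.
Quorum: 17 present, but the 2 interested directors do not count, leaving 15. Quorum is 16. Not satisfied.
Vote: the indemnification of a former officer requires three-fifths of the disinterested directors present (17 − 2 = 15). 3/5 of 15 = 9, so 9 affirmative votes are needed; 9 voted in favor. Satisfied. (Moot — without a quorum no business can be validly transacted.)

Invalid — quorum requirement not satisfied.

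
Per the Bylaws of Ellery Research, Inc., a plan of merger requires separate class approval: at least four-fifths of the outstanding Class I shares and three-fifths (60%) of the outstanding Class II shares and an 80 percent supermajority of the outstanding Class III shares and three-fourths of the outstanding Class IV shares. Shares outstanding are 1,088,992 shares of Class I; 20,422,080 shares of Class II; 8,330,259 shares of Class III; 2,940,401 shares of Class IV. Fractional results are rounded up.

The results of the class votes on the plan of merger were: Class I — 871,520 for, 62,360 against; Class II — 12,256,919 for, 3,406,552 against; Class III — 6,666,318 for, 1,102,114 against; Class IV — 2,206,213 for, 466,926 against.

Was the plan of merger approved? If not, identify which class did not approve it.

Approved — every class gave the required vote.

Class I: 4/5 of 1088992 = 871193.60, rounded up to 871194; 871,194 required, 871,520 in favor — approved.
Class II: 3/5 of 20422080 = 12253248; 12,253,248 required, 12,256,919 in favor — approved.
Class III: 4/5 of 8330259 = 6664207.20, rounded up to 6664208; 6,664,208 required, 6,666,318 in favor — approved.
Class IV: 3/4 of 2940401 = 2205300.75, rounded up to 2205301; 2,205,301 required, 2,206,213 in favor — approved.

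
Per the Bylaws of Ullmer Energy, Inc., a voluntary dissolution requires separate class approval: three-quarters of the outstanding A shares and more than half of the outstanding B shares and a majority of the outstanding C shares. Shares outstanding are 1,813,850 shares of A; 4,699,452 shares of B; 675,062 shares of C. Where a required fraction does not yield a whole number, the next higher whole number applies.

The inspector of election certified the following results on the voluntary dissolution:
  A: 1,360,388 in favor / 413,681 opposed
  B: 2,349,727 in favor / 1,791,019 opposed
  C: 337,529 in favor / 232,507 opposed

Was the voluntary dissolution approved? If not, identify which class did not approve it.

A: 3/4 of 1813850 = 1360387.50, rounded up to 1360388; 1,360,388 required, 1,360,388 in favor — approved.
B: a majority of 4699452 is 2349727; 2,349,727 required, 2,349,727 in favor — approved.
C: a majority of 675062 is 337532; 337,532 required, 337,529 in favor — not approved.

Not approved — the C shares did not give the required vote.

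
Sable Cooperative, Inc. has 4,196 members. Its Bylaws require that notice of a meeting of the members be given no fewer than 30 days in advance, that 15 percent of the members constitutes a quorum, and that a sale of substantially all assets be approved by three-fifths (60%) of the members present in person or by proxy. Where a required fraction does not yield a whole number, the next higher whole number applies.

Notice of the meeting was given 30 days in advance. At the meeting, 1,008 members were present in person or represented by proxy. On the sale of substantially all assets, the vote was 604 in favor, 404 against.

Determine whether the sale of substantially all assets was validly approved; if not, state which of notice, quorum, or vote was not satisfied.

Notice: 30 days given; 30 required. Satisfied.
Quorum: 15% of 4,196 = 629.40, rounded up to 630; 1,008 present. Satisfied.
Vote: requires three-fifths of those present (1,008); 3/5 of 1008 = 604.80, rounded up to 605, so 605 needed; 604 in favor. Not satisfied.

Invalid — vote requirement not satisfied.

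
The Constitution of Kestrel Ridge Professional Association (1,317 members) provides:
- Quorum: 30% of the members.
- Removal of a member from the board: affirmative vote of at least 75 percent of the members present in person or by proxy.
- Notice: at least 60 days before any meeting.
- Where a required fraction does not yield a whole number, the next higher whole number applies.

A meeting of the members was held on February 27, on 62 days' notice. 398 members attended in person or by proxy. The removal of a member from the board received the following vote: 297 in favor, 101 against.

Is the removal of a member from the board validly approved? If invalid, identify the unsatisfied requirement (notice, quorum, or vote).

Notice: 62 days given; 60 required. Satisfied.
Quorum: 30% of 1,317 = 395.10, rounded up to 396; 398 present. Satisfied.
Vote: requires three-fourths of those present (398); 3/4 of 398 = 298.50, rounded up to 299, so 299 needed; 297 in favor. Not satisfied.

Invalid — vote requirement not satisfied.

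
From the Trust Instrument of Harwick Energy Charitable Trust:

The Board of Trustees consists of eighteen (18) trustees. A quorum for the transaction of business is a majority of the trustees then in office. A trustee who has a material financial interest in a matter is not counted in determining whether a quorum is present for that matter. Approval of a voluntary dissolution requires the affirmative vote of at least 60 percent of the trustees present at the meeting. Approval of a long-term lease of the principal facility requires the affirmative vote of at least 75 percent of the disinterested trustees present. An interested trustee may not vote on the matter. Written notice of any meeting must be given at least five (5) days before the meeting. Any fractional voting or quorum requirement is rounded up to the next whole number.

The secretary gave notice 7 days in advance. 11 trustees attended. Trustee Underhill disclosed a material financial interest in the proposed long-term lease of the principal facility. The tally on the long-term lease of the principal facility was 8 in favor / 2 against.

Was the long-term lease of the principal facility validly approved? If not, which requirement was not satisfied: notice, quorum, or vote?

Notice: 7 days given; 5 required (7 ≥ 5). Satisfied.
Quorum: 11 present, but the 1 interested trustee does not count, leaving 10. Quorum is 10. Satisfied.
Vote: the long-term lease of the principal facility requires three-fourths of the disinterested trustees present (11 − 1 = 10). 3/4 of 10 = 7.50, rounded up to 8, so 8 affirmative votes are needed; 8 voted in favor. Satisfied.

Valid — all requirements satisfied.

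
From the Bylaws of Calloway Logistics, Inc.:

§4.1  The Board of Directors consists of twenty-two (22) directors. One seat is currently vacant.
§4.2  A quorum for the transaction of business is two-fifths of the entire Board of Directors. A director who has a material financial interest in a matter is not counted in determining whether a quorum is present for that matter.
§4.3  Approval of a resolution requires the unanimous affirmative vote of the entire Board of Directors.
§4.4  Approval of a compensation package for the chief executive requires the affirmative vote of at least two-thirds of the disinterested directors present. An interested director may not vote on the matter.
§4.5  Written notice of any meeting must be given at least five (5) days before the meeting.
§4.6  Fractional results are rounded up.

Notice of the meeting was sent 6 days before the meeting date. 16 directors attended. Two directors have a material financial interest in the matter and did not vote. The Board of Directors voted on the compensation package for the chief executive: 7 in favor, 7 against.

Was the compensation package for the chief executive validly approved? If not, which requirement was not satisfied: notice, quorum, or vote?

Notice: 6 days given; 5 required (6 ≥ 5). Satisfied.
Quorum: 16 present, but the 2 interested directors do not count, leaving 14. Quorum is 9. Satisfied.
Vote: the compensation package for the chief executive requires two-thirds of the disinterested directors present (16 − 2 = 14). 2/3 of 14 = 9.33, rounded up to 10, so 10 affirmative votes are needed; 7 voted in favor. Not satisfied.

Invalid — vote requirement not satisfied.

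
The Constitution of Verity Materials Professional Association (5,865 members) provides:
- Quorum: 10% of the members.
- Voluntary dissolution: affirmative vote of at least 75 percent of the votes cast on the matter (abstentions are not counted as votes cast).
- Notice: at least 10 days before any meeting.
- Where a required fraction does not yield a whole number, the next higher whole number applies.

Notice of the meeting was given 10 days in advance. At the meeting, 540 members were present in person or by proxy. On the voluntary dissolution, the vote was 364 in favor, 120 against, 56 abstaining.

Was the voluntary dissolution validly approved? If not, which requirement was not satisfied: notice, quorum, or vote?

Notice: 10 days given; 10 required. Satisfied.
Quorum: 10% of 5,865 = 586.50, rounded up to 587; 540 present. Not satisfied.
Vote: requires three-fourths of the votes cast (540 − 56 abstaining = 484); 3/4 of 484 = 363, so 363 needed; 364 in favor. Satisfied.

Invalid — quorum requirement not satisfied.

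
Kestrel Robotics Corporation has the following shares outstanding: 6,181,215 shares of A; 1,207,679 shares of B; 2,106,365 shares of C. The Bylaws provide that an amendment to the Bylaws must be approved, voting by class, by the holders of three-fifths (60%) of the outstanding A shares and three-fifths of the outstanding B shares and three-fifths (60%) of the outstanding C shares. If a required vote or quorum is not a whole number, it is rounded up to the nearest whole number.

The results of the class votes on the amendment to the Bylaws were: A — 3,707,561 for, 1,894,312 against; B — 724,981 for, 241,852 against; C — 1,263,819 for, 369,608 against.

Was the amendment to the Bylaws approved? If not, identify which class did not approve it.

Not approved — the A shares did not give the required vote.

A: 3/5 of 6181215 = 3708729; 3,708,729 required, 3,707,561 in favor — not approved.
B: 3/5 of 1207679 = 724607.40, rounded up to 724608; 724,608 required, 724,981 in favor — approved.
C: 3/5 of 2106365 = 1263819; 1,263,819 required, 1,263,819 in favor — approved.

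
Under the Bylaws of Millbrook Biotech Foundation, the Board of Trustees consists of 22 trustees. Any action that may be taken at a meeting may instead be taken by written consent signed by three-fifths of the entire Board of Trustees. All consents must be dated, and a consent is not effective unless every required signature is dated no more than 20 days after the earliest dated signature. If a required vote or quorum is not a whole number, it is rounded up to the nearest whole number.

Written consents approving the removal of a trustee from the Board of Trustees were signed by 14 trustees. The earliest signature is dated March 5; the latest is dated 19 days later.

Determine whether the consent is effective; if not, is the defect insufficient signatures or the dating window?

Signatures required: three-fifths of 22 — 3/5 of 22 = 13.20, rounded up to 14, so 14 needed; 14 signed. Sufficient.
Dating window: the latest signature is 19 days after the earliest; the limit is 20 days. Within the window.

Effective — both the signature and dating-window requirements are satisfied.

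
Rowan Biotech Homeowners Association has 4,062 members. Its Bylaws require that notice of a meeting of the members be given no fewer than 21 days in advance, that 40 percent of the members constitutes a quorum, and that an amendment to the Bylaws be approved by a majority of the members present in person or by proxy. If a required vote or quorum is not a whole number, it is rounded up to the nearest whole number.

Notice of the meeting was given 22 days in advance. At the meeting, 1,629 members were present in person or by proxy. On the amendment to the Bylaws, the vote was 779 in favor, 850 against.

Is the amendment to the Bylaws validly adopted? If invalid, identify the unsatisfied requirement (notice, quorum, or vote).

Invalid — vote requirement not satisfied.

Notice: 22 days given; 21 required. Satisfied.
Quorum: 40% of 4,062 = 1,624.80, rounded up to 1,625; 1,629 present. Satisfied.
Vote: requires a majority of those present (1,629); a majority of 1629 is 815, so 815 needed; 779 in favor. Not satisfied.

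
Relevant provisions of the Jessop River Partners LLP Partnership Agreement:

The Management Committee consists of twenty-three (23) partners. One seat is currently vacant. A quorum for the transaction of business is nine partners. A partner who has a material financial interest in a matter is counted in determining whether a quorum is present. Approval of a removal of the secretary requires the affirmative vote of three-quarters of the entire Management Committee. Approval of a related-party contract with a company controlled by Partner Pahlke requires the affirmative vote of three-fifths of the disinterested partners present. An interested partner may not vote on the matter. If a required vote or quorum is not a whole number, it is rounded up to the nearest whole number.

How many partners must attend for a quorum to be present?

9

The quorum is fixed at 9.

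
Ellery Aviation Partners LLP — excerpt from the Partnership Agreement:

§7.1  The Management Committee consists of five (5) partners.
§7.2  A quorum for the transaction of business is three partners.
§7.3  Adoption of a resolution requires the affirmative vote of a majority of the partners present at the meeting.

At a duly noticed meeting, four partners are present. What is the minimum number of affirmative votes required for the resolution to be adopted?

The resolution requires a majority of the partners present (4).
A majority of 4 is 3.

3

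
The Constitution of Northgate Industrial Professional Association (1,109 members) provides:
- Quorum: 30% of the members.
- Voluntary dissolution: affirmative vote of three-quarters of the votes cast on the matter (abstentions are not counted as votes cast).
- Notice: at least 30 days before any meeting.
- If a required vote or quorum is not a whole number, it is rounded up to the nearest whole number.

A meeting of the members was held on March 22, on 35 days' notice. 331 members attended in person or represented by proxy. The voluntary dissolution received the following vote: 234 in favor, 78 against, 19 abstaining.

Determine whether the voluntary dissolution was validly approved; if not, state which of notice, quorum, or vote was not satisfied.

Invalid — quorum requirement not satisfied.

Notice: 35 days given; 30 required. Satisfied.
Quorum: 30% of 1,109 = 332.70, rounded up to 333; 331 present. Not satisfied.
Vote: requires three-fourths of the votes cast (331 − 19 abstaining = 312); 3/4 of 312 = 234, so 234 needed; 234 in favor. Satisfied.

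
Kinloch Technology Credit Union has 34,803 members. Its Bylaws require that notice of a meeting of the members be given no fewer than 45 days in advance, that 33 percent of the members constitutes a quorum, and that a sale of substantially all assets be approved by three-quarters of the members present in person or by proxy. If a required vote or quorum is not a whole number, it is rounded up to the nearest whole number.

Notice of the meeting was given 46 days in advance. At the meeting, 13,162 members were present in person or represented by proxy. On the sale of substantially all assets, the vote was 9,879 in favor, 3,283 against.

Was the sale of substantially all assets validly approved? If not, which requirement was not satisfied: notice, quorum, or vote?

Valid — all requirements satisfied.

Notice: 46 days given; 45 required. Satisfied.
Quorum: 33% of 34,803 = 11,484.99, rounded up to 11,485; 13,162 present. Satisfied.
Vote: requires three-fourths of those present (13,162); 3/4 of 13162 = 9871.50, rounded up to 9872, so 9,872 needed; 9,879 in favor. Satisfied.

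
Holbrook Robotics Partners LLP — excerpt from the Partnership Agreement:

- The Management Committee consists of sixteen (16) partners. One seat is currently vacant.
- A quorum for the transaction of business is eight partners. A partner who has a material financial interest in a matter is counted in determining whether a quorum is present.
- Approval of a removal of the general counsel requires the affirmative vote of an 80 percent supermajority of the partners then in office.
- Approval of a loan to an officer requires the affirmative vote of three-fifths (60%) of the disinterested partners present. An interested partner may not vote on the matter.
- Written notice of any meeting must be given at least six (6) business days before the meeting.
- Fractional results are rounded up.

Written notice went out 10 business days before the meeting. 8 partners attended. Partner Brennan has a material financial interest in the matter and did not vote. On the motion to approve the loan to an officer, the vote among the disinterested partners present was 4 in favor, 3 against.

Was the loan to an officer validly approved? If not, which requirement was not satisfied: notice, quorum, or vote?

Invalid — vote requirement not satisfied.

Notice: 10 business days given; 6 required (10 ≥ 6). Satisfied.
Quorum: 8 present (interested partners count toward quorum); quorum is 8. Satisfied.
Vote: the loan to an officer requires three-fifths of the disinterested partners present (8 − 1 = 7). 3/5 of 7 = 4.20, rounded up to 5, so 5 affirmative votes are needed; 4 voted in favor. Not satisfied.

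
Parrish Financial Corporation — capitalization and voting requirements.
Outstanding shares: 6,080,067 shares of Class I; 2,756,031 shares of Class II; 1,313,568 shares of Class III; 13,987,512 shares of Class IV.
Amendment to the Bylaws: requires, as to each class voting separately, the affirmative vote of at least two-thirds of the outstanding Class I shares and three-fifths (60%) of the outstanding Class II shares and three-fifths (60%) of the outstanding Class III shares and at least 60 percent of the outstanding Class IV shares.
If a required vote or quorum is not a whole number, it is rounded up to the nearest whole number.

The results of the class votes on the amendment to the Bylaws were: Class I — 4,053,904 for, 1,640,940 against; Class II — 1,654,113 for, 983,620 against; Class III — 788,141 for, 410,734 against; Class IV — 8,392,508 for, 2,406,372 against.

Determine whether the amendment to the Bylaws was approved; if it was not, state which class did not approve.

Approved — every class gave the required vote.

Class I: 2/3 of 6080067 = 4053378; 4,053,378 required, 4,053,904 in favor — approved.
Class II: 3/5 of 2756031 = 1653618.60, rounded up to 1653619; 1,653,619 required, 1,654,113 in favor — approved.
Class III: 3/5 of 1313568 = 788140.80, rounded up to 788141; 788,141 required, 788,141 in favor — approved.
Class IV: 3/5 of 13987512 = 8392507.20, rounded up to 8392508; 8,392,508 required, 8,392,508 in favor — approved.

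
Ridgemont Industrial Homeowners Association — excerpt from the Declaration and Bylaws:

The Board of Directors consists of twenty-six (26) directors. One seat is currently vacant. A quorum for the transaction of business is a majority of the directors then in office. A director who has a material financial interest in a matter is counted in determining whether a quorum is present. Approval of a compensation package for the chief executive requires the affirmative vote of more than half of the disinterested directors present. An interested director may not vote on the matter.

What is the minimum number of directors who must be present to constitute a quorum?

13

A majority of 25 is 13.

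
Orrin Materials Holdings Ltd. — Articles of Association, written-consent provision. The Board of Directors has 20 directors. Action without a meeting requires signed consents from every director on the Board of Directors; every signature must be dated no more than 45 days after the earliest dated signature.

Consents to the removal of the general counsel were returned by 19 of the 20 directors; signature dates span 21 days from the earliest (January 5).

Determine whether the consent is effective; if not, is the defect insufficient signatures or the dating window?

Signatures required: every one of 20 — unanimous means all 20, so 20 needed; 19 signed. Insufficient.
Dating window: the latest signature is 21 days after the earliest; the limit is 45 days. Within the window.

Not effective — insufficient signatures.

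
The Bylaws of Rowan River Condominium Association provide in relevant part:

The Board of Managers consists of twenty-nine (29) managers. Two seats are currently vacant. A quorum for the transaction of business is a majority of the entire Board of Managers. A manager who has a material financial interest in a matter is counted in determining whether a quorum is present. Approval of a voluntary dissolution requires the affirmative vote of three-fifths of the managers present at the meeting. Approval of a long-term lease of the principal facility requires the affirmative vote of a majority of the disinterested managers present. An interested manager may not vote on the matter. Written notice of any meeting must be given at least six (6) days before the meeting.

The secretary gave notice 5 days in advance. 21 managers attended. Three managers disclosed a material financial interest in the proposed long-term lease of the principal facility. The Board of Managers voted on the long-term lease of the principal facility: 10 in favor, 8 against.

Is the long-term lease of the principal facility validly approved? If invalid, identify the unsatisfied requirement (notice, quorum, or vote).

Notice: 5 days given; 6 required (5 < 6). Not satisfied.
Quorum: 21 present (interested managers count toward quorum); quorum is 15. Satisfied.
Vote: the long-term lease of the principal facility requires a majority of the disinterested managers present (21 − 3 = 18). A majority of 18 is 10, so 10 affirmative votes are needed; 10 voted in favor. Satisfied.

Invalid — notice requirement not satisfied.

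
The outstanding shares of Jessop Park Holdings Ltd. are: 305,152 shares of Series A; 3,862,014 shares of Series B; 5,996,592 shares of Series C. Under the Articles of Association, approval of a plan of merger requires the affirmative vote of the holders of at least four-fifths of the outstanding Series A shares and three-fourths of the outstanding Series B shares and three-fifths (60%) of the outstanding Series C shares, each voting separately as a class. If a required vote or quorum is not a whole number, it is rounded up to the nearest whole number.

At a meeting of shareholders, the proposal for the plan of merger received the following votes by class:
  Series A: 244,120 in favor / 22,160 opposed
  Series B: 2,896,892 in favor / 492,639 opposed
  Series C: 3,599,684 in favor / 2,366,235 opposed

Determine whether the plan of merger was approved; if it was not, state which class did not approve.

Not approved — the Series A shares did not give the required vote.

Series A: 4/5 of 305152 = 244121.60, rounded up to 244122; 244,122 required, 244,120 in favor — not approved.
Series B: 3/4 of 3862014 = 2896510.50, rounded up to 2896511; 2,896,511 required, 2,896,892 in favor — approved.
Series C: 3/5 of 5996592 = 3597955.20, rounded up to 3597956; 3,597,956 required, 3,599,684 in favor — approved.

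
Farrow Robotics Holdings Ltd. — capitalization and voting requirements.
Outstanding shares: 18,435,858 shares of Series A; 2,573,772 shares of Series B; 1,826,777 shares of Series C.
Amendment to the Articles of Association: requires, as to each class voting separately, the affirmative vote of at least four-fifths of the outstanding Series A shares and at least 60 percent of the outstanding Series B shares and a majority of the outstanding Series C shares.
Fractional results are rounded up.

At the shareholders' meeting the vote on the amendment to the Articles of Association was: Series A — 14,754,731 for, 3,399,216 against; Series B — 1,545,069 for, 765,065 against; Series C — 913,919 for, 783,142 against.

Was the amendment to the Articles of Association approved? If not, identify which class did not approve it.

Series A: 4/5 of 18435858 = 14748686.40, rounded up to 14748687; 14,748,687 required, 14,754,731 in favor — approved.
Series B: 3/5 of 2573772 = 1544263.20, rounded up to 1544264; 1,544,264 required, 1,545,069 in favor — approved.
Series C: a majority of 1826777 is 913389; 913,389 required, 913,919 in favor — approved.

Approved — every class gave the required vote.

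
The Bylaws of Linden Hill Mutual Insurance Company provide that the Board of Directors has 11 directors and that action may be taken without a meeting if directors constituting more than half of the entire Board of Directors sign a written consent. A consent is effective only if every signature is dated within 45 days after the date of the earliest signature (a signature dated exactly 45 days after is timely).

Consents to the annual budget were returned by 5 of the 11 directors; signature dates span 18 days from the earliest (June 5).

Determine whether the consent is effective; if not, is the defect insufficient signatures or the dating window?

Signatures required: more than half of 11 — a majority of 11 is 6, so 6 needed; 5 signed. Insufficient.
Dating window: the latest signature is 18 days after the earliest; the limit is 45 days. Within the window.

Not effective — insufficient signatures.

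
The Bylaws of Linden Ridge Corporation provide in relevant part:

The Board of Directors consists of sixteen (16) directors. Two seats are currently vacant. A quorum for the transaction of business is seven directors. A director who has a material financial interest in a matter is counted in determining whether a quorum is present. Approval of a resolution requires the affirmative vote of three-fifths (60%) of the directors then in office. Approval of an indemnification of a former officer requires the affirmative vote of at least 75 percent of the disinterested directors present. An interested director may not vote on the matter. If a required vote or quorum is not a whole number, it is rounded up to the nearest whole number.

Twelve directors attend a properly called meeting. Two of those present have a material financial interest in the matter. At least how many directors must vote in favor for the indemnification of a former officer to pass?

8

The indemnification of a former officer requires three-fourths of the disinterested directors present (12 − 2 = 10).
3/4 of 10 = 7.50, rounded up to 8.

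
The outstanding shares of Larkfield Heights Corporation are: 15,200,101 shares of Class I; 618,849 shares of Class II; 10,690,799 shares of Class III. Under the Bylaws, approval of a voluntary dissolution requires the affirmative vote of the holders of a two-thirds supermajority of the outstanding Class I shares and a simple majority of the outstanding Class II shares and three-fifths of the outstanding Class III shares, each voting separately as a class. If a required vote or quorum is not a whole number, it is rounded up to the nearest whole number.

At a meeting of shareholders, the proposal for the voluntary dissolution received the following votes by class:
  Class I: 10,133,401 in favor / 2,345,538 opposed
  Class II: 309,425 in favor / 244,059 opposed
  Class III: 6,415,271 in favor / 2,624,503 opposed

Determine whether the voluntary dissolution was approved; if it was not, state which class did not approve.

Approved — every class gave the required vote.

Class I: 2/3 of 15200101 = 10133400.67, rounded up to 10133401; 10,133,401 required, 10,133,401 in favor — approved.
Class II: a majority of 618849 is 309425; 309,425 required, 309,425 in favor — approved.
Class III: 3/5 of 10690799 = 6414479.40, rounded up to 6414480; 6,414,480 required, 6,415,271 in favor — approved.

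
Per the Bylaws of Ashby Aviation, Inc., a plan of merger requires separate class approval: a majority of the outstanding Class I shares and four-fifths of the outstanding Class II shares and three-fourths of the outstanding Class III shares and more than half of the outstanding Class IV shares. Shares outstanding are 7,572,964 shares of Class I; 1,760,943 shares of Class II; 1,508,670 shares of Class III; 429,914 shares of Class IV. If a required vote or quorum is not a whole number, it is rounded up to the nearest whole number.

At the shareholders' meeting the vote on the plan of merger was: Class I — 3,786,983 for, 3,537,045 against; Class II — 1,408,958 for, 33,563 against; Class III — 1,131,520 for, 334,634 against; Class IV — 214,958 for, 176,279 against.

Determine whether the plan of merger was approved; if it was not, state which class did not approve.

Class I: a majority of 7572964 is 3786483; 3,786,483 required, 3,786,983 in favor — approved.
Class II: 4/5 of 1760943 = 1408754.40, rounded up to 1408755; 1,408,755 required, 1,408,958 in favor — approved.
Class III: 3/4 of 1508670 = 1131502.50, rounded up to 1131503; 1,131,503 required, 1,131,520 in favor — approved.
Class IV: a majority of 429914 is 214958; 214,958 required, 214,958 in favor — approved.

Approved — every class gave the required vote.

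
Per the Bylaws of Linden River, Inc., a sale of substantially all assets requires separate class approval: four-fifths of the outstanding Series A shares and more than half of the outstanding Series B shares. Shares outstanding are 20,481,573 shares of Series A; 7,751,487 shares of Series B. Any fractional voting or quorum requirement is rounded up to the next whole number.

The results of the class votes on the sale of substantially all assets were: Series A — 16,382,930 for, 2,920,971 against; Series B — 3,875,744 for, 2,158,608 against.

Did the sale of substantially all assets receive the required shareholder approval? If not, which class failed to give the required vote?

Series A: 4/5 of 20481573 = 16385258.40, rounded up to 16385259; 16,385,259 required, 16,382,930 in favor — not approved.
Series B: a majority of 7751487 is 3875744; 3,875,744 required, 3,875,744 in favor — approved.

Not approved — the Series A shares did not give the required vote.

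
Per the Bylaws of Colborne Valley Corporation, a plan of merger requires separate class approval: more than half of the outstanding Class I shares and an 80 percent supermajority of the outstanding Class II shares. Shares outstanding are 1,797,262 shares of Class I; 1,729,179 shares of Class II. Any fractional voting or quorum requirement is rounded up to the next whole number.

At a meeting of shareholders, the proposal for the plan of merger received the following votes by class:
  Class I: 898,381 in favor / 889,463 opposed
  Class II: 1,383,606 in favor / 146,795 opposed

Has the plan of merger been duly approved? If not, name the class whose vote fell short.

Class I: a majority of 1797262 is 898632; 898,632 required, 898,381 in favor — not approved.
Class II: 4/5 of 1729179 = 1383343.20, rounded up to 1383344; 1,383,344 required, 1,383,606 in favor — approved.

Not approved — the Class I shares did not give the required vote.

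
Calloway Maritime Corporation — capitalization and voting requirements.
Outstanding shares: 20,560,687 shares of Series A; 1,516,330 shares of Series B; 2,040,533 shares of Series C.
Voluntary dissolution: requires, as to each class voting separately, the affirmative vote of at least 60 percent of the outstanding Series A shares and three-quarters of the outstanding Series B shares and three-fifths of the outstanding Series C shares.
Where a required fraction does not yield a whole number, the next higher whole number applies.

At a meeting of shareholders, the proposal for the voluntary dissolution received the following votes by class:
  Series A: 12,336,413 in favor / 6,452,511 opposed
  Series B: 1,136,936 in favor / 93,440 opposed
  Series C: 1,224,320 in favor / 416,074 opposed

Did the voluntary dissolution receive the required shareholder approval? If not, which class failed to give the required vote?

Not approved — the Series B shares did not give the required vote.

Series A: 3/5 of 20560687 = 12336412.20, rounded up to 12336413; 12,336,413 required, 12,336,413 in favor — approved.
Series B: 3/4 of 1516330 = 1137247.50, rounded up to 1137248; 1,137,248 required, 1,136,936 in favor — not approved.
Series C: 3/5 of 2040533 = 1224319.80, rounded up to 1224320; 1,224,320 required, 1,224,320 in favor — approved.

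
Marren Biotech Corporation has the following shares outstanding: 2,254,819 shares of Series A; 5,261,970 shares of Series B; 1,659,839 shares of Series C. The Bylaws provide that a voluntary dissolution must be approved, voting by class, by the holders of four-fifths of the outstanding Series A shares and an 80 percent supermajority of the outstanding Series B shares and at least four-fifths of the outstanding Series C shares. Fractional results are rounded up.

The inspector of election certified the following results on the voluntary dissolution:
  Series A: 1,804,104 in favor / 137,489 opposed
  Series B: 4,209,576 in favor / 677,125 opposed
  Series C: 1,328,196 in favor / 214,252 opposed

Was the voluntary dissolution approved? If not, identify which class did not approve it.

Approved — every class gave the required vote.

Series A: 4/5 of 2254819 = 1803855.20, rounded up to 1803856; 1,803,856 required, 1,804,104 in favor — approved.
Series B: 4/5 of 5261970 = 4209576; 4,209,576 required, 4,209,576 in favor — approved.
Series C: 4/5 of 1659839 = 1327871.20, rounded up to 1327872; 1,327,872 required, 1,328,196 in favor — approved.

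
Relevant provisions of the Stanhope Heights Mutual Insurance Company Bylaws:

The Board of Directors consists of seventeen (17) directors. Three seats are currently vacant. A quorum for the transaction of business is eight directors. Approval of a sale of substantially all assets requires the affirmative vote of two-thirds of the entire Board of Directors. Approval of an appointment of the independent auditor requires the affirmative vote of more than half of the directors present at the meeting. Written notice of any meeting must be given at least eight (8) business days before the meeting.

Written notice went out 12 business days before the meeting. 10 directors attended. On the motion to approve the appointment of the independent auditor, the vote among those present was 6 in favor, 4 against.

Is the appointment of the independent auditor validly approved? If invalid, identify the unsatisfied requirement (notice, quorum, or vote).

Notice: 12 business days given; 8 required (12 ≥ 8). Satisfied.
Quorum: 10 present; quorum is 8. Satisfied.
Vote: the appointment of the independent auditor requires a majority of the directors present (10). A majority of 10 is 6, so 6 affirmative votes are needed; 6 voted in favor. Satisfied.

Valid — all requirements satisfied.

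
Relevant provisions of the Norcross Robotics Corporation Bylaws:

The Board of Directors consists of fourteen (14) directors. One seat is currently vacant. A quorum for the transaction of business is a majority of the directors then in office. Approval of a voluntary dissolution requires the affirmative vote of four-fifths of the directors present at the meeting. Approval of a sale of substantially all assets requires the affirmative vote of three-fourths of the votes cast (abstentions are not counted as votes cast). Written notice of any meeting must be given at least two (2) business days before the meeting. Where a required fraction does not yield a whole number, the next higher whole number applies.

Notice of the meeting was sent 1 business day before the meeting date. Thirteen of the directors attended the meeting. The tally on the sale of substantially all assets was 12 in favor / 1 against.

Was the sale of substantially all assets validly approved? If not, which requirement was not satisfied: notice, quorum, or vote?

Notice: 1 business day given; 2 required (1 < 2). Not satisfied.
Quorum: 13 present; quorum is 7. Satisfied.
Vote: the sale of substantially all assets requires three-fourths of the votes cast (13). 3/4 of 13 = 9.75, rounded up to 10, so 10 affirmative votes are needed; 12 voted in favor. Satisfied.

Invalid — notice requirement not satisfied.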